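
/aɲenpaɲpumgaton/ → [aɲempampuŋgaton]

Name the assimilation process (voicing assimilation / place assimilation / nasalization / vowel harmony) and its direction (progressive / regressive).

place assimilation, regressive

/n/→[m] /ɲ/→[m] /m/→[ŋ].
Each target copies a feature from the following segment, so the direction is regressive.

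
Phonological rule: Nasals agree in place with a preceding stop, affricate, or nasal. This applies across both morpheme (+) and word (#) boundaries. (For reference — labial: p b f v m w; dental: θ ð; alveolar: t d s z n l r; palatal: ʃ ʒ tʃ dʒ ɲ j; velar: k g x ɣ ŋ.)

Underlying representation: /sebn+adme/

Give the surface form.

/n/ after /b/ (labial) → [m]
/m/ after /d/ (alveolar) → [n]

[sebm+adne]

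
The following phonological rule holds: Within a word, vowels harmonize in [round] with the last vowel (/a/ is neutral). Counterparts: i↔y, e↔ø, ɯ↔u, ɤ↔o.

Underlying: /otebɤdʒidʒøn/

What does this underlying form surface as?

[otøbodʒydʒøn]

/e/ harmonizes with /ø/ ([+round]) → [ø]
/ɤ/ harmonizes with /ø/ ([+round]) → [o]
/i/ harmonizes with /ø/ ([+round]) → [y]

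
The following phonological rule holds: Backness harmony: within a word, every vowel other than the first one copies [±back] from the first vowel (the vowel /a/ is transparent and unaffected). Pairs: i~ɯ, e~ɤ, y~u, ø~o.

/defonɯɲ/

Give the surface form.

[deføniɲ]

/o/ harmonizes with /e/ ([-back]) → [ø]
/ɯ/ harmonizes with /e/ ([-back]) → [i]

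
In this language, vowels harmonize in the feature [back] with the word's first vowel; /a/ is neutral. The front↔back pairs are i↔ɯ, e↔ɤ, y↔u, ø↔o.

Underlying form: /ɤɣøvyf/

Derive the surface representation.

[ɤɣovuf]

/ø/ harmonizes with /ɤ/ ([+back]) → [o]
/y/ harmonizes with /ɤ/ ([+back]) → [u]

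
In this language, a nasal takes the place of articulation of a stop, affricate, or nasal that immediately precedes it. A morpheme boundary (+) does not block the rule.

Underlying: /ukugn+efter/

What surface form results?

/n/ after /g/ (velar) → [ŋ]

[ukugŋ+efter]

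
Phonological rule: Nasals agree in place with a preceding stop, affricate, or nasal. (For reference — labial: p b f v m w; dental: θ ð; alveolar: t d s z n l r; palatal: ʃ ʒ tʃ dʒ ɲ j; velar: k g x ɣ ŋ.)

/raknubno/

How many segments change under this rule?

2

/n/ after /k/ (velar) → [ŋ]
/n/ after /b/ (labial) → [m]
2 segments change.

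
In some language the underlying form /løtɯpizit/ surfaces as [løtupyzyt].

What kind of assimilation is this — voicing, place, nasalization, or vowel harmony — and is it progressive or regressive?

vowel harmony, progressive

/ɯ/→[u] /i/→[y] /i/→[y].
Vowels agree with the first vowel, so the harmony is progressive.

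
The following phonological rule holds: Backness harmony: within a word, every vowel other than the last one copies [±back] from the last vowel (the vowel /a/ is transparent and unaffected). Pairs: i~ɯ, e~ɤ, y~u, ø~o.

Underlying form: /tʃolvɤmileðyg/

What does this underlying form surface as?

/o/ harmonizes with /y/ ([-back]) → [ø]
/ɤ/ harmonizes with /y/ ([-back]) → [e]

[tʃølvemileðyg]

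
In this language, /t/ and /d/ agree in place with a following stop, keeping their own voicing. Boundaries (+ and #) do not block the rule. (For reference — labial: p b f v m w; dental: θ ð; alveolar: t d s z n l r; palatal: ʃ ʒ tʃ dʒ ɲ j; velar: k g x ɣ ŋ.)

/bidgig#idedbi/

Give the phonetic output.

[biggig#idebbi]

/d/ before /g/ (velar) → [g]
/d/ before /b/ (labial) → [b]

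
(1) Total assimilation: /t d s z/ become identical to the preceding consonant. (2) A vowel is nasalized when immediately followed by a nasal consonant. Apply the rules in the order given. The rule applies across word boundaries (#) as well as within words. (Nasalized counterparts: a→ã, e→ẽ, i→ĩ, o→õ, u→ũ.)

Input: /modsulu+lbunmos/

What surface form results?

Rule 1: /s/ after /d/ → [d] (total assimilation)
After rule 1: moddulu+lbunmos
Rule 2: /u/ before nasal /n/ → [ũ]

[moddulu+lbũnmos]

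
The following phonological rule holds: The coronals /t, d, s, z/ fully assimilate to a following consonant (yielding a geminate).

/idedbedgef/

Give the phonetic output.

[idebbeggef]

/d/ before /b/ → [b] (total assimilation)
/d/ before /g/ → [g] (total assimilation)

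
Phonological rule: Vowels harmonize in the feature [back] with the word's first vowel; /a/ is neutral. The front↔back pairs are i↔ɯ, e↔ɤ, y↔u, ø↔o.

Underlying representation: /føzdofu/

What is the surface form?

[føzdøfy]

/o/ harmonizes with /ø/ ([-back]) → [ø]
/u/ harmonizes with /ø/ ([-back]) → [y]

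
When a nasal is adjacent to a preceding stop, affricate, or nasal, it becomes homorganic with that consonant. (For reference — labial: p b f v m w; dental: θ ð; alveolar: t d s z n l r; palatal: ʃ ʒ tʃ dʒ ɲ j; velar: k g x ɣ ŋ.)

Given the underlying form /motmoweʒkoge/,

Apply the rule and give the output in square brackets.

/m/ after /t/ (alveolar) → [n]

[motnoweʒkoge]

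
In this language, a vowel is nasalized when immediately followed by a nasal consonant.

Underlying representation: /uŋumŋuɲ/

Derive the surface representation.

[ũŋũmŋũɲ]

/u/ before nasal /ŋ/ → [ũ]
/u/ before nasal /m/ → [ũ]
/u/ before nasal /ɲ/ → [ũ]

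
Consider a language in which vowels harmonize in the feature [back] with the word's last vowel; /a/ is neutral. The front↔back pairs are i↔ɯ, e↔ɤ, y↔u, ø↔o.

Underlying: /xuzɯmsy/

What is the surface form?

[xyzimsy]

/u/ harmonizes with /y/ ([-back]) → [y]
/ɯ/ harmonizes with /y/ ([-back]) → [i]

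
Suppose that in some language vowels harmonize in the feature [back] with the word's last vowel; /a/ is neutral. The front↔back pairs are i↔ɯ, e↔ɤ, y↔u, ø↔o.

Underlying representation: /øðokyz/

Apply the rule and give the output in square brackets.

/o/ harmonizes with /y/ ([-back]) → [ø]

[øðøkyz]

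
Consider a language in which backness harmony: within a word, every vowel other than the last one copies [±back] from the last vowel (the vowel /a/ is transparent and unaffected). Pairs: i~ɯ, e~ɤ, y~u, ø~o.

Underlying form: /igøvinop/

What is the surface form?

/i/ harmonizes with /o/ ([+back]) → [ɯ]
/ø/ harmonizes with /o/ ([+back]) → [o]
/i/ harmonizes with /o/ ([+back]) → [ɯ]

[ɯgovɯnop]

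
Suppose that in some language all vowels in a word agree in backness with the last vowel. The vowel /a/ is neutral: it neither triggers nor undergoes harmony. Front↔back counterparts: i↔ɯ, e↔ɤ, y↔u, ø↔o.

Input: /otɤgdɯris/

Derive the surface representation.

/o/ harmonizes with /i/ ([-back]) → [ø]
/ɤ/ harmonizes with /i/ ([-back]) → [e]
/ɯ/ harmonizes with /i/ ([-back]) → [i]

[øtegdiris]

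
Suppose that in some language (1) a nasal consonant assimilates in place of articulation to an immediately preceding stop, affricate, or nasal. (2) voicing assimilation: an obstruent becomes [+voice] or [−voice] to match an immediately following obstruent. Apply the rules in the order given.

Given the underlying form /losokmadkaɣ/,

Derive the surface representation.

[losokŋatkaɣ]

Rule 1: /m/ after /k/ (velar) → [ŋ]
After rule 1: losokŋadkaɣ
Rule 2: /d/ before /k/ (voiceless) → [t]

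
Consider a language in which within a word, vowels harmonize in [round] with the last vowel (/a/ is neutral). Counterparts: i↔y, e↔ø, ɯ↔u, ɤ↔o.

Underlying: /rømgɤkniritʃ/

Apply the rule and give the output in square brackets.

/ø/ harmonizes with /i/ ([-round]) → [e]

[remgɤkniritʃ]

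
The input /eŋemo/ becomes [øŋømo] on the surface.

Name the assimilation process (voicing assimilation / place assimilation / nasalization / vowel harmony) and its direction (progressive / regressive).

vowel harmony, regressive

/e/→[ø] /e/→[ø].
Vowels agree with the last vowel, so the harmony is regressive.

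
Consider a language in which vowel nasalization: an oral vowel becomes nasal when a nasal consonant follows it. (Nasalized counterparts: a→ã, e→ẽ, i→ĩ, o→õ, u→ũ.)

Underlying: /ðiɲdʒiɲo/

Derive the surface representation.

[ðĩɲdʒĩɲo]

/i/ before nasal /ɲ/ → [ĩ]
/i/ before nasal /ɲ/ → [ĩ]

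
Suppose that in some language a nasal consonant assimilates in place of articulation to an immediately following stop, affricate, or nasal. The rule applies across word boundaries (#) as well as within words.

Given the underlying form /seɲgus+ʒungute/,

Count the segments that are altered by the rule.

2

/ɲ/ before /g/ (velar) → [ŋ]
/n/ before /g/ (velar) → [ŋ]
2 segments change.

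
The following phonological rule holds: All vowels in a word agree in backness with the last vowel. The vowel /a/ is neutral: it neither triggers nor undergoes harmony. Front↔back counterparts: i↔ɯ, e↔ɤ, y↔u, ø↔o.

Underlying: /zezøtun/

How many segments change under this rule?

/e/ harmonizes with /u/ ([+back]) → [ɤ]
/ø/ harmonizes with /u/ ([+back]) → [o]
2 segments change.

2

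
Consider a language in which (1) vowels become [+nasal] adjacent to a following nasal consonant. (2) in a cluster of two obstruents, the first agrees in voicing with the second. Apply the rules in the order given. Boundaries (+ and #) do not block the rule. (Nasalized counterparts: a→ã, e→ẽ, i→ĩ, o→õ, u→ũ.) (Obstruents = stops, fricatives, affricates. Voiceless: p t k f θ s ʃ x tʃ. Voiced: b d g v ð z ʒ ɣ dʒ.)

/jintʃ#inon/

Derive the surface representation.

Rule 1: /i/ before nasal /n/ → [ĩ]
Rule 1: /i/ before nasal /n/ → [ĩ]
Rule 1: /o/ before nasal /n/ → [õ]
After rule 1: jĩntʃ#ĩnõn
Rule 2: no segment meets the rule's conditions; no change.

[jĩntʃ#ĩnõn]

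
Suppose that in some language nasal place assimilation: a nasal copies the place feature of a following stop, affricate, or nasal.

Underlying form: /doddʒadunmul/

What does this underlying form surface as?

[doddʒadummul]

/n/ before /m/ (labial) → [m]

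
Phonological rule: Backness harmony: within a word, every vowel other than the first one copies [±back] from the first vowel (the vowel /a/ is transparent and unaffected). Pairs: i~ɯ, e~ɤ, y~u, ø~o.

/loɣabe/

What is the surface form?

[loɣabɤ]

/e/ harmonizes with /o/ ([+back]) → [ɤ]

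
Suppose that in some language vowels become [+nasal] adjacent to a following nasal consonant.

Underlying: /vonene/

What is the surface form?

[võnẽne]

/o/ before nasal /n/ → [õ]
/e/ before nasal /n/ → [ẽ]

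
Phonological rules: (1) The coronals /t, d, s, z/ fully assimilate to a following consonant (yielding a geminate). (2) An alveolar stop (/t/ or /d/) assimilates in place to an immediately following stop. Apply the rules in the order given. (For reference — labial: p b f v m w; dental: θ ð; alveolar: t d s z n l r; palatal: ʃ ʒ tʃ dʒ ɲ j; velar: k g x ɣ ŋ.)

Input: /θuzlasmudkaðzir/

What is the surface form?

[θullammukkaðzir]

Rule 1: /z/ before /l/ → [l] (total assimilation)
Rule 1: /s/ before /m/ → [m] (total assimilation)
Rule 1: /d/ before /k/ → [k] (total assimilation)
After rule 1: θullammukkaðzir
Rule 2: no segment meets the rule's conditions; no change.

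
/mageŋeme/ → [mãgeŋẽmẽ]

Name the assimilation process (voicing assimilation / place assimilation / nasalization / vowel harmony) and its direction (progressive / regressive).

/a/→[ã] /e/→[ẽ] /e/→[ẽ].
Each target copies a feature from the preceding segment, so the direction is progressive.

nasalization, progressive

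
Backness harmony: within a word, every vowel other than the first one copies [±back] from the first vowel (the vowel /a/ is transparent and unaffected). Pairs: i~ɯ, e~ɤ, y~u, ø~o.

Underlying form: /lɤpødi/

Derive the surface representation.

/ø/ harmonizes with /ɤ/ ([+back]) → [o]
/i/ harmonizes with /ɤ/ ([+back]) → [ɯ]

[lɤpodɯ]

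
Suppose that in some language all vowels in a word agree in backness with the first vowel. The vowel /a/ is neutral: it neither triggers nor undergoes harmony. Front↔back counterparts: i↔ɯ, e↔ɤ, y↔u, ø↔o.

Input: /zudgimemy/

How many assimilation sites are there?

3

/i/ harmonizes with /u/ ([+back]) → [ɯ]
/e/ harmonizes with /u/ ([+back]) → [ɤ]
/y/ harmonizes with /u/ ([+back]) → [u]
3 segments change.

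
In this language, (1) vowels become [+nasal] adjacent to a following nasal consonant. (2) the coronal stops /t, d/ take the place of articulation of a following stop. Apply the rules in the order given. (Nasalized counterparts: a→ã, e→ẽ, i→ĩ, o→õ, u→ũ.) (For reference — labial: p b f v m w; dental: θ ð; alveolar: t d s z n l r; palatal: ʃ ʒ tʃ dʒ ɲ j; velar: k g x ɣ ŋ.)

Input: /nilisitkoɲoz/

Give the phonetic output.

[nilisikkõɲoz]

Rule 1: /o/ before nasal /ɲ/ → [õ]
After rule 1: nilisitkõɲoz
Rule 2: /t/ before /k/ (velar) → [k]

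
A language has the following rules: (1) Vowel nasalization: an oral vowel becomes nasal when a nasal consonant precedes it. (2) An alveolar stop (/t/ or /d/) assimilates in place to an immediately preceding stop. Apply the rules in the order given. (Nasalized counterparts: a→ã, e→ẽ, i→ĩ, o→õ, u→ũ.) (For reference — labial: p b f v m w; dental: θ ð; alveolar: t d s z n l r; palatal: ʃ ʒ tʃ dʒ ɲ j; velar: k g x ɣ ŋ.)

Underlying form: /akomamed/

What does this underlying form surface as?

Rule 1: /a/ after nasal /m/ → [ã]
Rule 1: /e/ after nasal /m/ → [ẽ]
After rule 1: akomãmẽd
Rule 2: no segment meets the rule's conditions; no change.

[akomãmẽd]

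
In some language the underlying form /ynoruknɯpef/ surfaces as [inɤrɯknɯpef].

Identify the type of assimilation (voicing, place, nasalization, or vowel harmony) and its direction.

/y/→[i] /o/→[ɤ] /u/→[ɯ].
Vowels agree with the last vowel, so the harmony is regressive.

vowel harmony, regressive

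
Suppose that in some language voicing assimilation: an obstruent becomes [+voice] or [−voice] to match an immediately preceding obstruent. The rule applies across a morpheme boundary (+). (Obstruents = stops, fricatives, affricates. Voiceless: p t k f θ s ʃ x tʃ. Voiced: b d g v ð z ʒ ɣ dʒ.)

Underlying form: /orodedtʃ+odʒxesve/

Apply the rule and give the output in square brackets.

/tʃ/ after /d/ (voiced) → [dʒ]
/x/ after /dʒ/ (voiced) → [ɣ]
/v/ after /s/ (voiceless) → [f]

[orodeddʒ+odʒɣesfe]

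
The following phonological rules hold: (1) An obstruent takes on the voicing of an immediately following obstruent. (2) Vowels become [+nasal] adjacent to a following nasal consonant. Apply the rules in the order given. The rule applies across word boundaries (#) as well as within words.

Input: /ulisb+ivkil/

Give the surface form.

[ulizb+ifkil]

Rule 1: /s/ before /b/ (voiced) → [z]
Rule 1: /v/ before /k/ (voiceless) → [f]
After rule 1: ulizb+ifkil
Rule 2: no segment meets the rule's conditions; no change.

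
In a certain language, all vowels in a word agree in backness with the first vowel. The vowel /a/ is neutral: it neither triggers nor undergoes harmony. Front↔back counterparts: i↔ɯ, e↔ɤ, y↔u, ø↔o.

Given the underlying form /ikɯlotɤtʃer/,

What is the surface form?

[ikiløtetʃer]

/ɯ/ harmonizes with /i/ ([-back]) → [i]
/o/ harmonizes with /i/ ([-back]) → [ø]
/ɤ/ harmonizes with /i/ ([-back]) → [e]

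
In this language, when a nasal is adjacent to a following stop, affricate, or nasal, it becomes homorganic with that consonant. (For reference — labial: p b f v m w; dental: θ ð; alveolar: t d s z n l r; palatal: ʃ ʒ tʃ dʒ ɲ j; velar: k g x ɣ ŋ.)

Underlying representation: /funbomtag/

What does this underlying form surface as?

[fumbontag]

/n/ before /b/ (labial) → [m]
/m/ before /t/ (alveolar) → [n]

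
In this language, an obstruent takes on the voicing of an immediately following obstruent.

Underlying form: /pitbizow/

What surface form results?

[pidbizow]

/t/ before /b/ (voiced) → [d]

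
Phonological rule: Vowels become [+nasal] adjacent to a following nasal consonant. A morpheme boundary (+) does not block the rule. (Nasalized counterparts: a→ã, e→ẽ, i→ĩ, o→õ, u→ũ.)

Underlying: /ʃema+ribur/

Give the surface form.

[ʃẽma+ribur]

/e/ before nasal /m/ → [ẽ]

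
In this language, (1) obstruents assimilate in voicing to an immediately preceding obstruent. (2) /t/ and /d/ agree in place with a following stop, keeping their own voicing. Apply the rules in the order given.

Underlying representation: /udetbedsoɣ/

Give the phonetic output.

[udeppedzoɣ]

Rule 1: /b/ after /t/ (voiceless) → [p]
Rule 1: /s/ after /d/ (voiced) → [z]
After rule 1: udetpedzoɣ
Rule 2: /t/ before /p/ (labial) → [p]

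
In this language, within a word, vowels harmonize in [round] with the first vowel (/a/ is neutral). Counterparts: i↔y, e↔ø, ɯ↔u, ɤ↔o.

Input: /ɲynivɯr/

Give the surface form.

[ɲynyvur]

/i/ harmonizes with /y/ ([+round]) → [y]
/ɯ/ harmonizes with /y/ ([+round]) → [u]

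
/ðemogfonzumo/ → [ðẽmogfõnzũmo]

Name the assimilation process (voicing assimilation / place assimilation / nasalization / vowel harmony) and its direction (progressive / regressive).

nasalization, regressive

/e/→[ẽ] /o/→[õ] /u/→[ũ].
Each target copies a feature from the following segment, so the direction is regressive.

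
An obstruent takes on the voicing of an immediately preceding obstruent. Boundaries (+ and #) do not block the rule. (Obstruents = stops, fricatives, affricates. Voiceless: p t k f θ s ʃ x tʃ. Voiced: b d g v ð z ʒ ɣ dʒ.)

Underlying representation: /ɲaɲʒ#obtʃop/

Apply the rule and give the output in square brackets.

[ɲaɲʒ#obdʒop]

/tʃ/ after /b/ (voiced) → [dʒ]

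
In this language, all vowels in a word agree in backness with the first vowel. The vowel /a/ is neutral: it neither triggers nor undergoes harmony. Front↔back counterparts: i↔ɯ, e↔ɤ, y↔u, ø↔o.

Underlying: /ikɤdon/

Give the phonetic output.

[ikedøn]

/ɤ/ harmonizes with /i/ ([-back]) → [e]
/o/ harmonizes with /i/ ([-back]) → [ø]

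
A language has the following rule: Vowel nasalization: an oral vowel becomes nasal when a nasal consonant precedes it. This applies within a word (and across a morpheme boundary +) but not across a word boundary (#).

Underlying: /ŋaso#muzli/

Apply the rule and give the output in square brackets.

/a/ after nasal /ŋ/ → [ã]
/u/ after nasal /m/ → [ũ]

[ŋãso#mũzli]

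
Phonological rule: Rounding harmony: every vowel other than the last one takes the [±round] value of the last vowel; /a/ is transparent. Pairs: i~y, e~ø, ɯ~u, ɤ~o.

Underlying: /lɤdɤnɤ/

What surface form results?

[lɤdɤnɤ]

no segment meets the rule's conditions; no change.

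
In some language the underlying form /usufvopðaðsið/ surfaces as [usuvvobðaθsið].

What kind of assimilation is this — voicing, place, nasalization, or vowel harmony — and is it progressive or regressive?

voicing assimilation, regressive

/f/→[v] /p/→[b] /ð/→[θ].
Each target copies a feature from the following segment, so the direction is regressive.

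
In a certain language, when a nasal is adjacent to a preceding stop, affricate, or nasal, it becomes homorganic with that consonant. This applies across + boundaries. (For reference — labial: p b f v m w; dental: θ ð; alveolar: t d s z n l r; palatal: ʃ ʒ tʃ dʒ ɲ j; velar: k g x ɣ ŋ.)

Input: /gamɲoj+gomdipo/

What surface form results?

[gammoj+gomdipo]

/ɲ/ after /m/ (labial) → [m]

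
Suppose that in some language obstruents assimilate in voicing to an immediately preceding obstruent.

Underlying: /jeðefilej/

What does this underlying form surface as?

[jeðefilej]

no segment meets the rule's conditions; no change.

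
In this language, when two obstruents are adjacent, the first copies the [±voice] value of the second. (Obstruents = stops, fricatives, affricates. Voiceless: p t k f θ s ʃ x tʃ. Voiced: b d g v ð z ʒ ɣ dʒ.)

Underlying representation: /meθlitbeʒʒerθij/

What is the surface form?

[meθlidbeʒʒerθij]

/t/ before /b/ (voiced) → [d]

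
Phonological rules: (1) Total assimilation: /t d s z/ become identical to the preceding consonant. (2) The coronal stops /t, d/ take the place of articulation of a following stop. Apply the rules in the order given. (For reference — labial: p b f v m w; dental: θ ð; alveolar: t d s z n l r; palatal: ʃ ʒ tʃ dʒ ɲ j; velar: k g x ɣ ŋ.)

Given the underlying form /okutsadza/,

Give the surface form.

[okuttadda]

Rule 1: /s/ after /t/ → [t] (total assimilation)
Rule 1: /z/ after /d/ → [d] (total assimilation)
After rule 1: okuttadda
Rule 2: no segment meets the rule's conditions; no change.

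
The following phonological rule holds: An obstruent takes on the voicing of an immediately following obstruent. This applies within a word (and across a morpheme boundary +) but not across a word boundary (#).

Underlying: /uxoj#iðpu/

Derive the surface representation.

[uxoj#iθpu]

/ð/ before /p/ (voiceless) → [θ]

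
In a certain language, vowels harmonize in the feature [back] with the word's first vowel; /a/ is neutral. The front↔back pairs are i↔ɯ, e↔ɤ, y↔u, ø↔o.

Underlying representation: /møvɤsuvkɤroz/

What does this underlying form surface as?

/ɤ/ harmonizes with /ø/ ([-back]) → [e]
/u/ harmonizes with /ø/ ([-back]) → [y]
/ɤ/ harmonizes with /ø/ ([-back]) → [e]
/o/ harmonizes with /ø/ ([-back]) → [ø]

[møvesyvkerøz]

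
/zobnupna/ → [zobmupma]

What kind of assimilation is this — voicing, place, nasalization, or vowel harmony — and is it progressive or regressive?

/n/→[m] /n/→[m].
Each target copies a feature from the preceding segment, so the direction is progressive.

place assimilation, progressive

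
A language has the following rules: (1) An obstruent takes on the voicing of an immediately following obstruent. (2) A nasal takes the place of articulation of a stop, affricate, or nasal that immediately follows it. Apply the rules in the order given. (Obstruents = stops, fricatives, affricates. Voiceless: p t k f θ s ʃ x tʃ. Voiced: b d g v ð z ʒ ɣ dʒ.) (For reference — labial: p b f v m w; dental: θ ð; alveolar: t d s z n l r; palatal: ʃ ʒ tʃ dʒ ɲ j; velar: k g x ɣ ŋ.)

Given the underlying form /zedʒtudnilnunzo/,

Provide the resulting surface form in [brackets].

Rule 1: /dʒ/ before /t/ (voiceless) → [tʃ]
After rule 1: zetʃtudnilnunzo
Rule 2: no segment meets the rule's conditions; no change.

[zetʃtudnilnunzo]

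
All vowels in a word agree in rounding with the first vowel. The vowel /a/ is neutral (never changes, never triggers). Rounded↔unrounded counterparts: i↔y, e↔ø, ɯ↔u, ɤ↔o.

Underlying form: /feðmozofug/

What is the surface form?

/o/ harmonizes with /e/ ([-round]) → [ɤ]
/o/ harmonizes with /e/ ([-round]) → [ɤ]
/u/ harmonizes with /e/ ([-round]) → [ɯ]

[feðmɤzɤfɯg]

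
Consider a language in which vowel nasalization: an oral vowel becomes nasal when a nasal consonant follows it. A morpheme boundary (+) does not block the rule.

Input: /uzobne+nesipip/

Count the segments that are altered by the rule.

/e/ before nasal /n/ → [ẽ]
1 segment changes.

1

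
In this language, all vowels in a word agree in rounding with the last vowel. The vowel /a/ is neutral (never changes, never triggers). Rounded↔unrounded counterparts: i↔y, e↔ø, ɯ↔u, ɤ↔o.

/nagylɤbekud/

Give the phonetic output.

[nagylobøkud]

/ɤ/ harmonizes with /u/ ([+round]) → [o]
/e/ harmonizes with /u/ ([+round]) → [ø]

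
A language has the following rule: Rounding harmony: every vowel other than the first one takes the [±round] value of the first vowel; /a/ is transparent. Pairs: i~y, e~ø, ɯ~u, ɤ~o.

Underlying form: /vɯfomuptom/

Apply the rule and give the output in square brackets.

[vɯfɤmɯptɤm]

/o/ harmonizes with /ɯ/ ([-round]) → [ɤ]
/u/ harmonizes with /ɯ/ ([-round]) → [ɯ]
/o/ harmonizes with /ɯ/ ([-round]) → [ɤ]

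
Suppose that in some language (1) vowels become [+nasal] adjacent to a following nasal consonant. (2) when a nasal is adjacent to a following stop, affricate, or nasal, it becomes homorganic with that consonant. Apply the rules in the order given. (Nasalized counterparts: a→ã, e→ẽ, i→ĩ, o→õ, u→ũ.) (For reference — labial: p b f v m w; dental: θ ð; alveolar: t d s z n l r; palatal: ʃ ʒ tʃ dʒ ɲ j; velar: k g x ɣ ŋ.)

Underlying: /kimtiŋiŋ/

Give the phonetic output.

[kĩntĩŋĩŋ]

Rule 1: /i/ before nasal /m/ → [ĩ]
Rule 1: /i/ before nasal /ŋ/ → [ĩ]
Rule 1: /i/ before nasal /ŋ/ → [ĩ]
After rule 1: kĩmtĩŋĩŋ
Rule 2: /m/ before /t/ (alveolar) → [n]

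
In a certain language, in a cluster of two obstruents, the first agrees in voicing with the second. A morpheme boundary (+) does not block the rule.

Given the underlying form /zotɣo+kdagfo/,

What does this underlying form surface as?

/t/ before /ɣ/ (voiced) → [d]
/k/ before /d/ (voiced) → [g]
/g/ before /f/ (voiceless) → [k]

[zodɣo+gdakfo]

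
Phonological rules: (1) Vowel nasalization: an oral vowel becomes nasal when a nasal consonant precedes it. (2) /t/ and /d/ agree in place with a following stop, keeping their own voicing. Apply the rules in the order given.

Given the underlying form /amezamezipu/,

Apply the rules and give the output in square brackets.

[amẽzamẽzipu]

Rule 1: /e/ after nasal /m/ → [ẽ]
Rule 1: /e/ after nasal /m/ → [ẽ]
After rule 1: amẽzamẽzipu
Rule 2: no segment meets the rule's conditions; no change.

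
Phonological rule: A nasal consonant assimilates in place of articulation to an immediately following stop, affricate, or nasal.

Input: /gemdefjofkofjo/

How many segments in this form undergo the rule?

1

/m/ before /d/ (alveolar) → [n]
1 segment changes.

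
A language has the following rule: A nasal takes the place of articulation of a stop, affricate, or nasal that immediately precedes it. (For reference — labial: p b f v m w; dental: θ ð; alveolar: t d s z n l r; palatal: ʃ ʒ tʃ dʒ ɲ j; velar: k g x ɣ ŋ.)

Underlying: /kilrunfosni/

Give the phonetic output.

no segment meets the rule's conditions; no change.

[kilrunfosni]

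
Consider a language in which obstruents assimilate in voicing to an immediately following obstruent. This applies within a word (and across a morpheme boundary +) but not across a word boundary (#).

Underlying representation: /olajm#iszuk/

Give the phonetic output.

[olajm#izzuk]

/s/ before /z/ (voiced) → [z]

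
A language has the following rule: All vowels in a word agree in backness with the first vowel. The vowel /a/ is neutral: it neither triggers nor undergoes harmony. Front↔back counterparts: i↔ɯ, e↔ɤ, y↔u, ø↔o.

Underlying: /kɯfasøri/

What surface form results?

/ø/ harmonizes with /ɯ/ ([+back]) → [o]
/i/ harmonizes with /ɯ/ ([+back]) → [ɯ]

[kɯfasorɯ]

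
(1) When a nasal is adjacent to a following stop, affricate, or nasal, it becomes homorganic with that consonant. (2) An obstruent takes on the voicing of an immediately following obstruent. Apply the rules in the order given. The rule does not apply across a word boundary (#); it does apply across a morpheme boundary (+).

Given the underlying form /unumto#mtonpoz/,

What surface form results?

Rule 1: /m/ before /t/ (alveolar) → [n]
Rule 1: /m/ before /t/ (alveolar) → [n]
Rule 1: /n/ before /p/ (labial) → [m]
After rule 1: ununto#ntompoz
Rule 2: no segment meets the rule's conditions; no change.

[ununto#ntompoz]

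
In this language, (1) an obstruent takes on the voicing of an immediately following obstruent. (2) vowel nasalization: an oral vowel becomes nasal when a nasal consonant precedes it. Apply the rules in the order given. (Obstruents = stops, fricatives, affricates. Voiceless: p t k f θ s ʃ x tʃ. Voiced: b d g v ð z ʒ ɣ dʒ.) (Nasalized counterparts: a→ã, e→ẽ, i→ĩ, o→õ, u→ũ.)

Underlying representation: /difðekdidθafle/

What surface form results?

[divðegditθafle]

Rule 1: /f/ before /ð/ (voiced) → [v]
Rule 1: /k/ before /d/ (voiced) → [g]
Rule 1: /d/ before /θ/ (voiceless) → [t]
After rule 1: divðegditθafle
Rule 2: no segment meets the rule's conditions; no change.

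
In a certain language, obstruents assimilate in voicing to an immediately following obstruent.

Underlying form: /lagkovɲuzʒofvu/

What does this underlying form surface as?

/g/ before /k/ (voiceless) → [k]
/f/ before /v/ (voiced) → [v]

[lakkovɲuzʒovvu]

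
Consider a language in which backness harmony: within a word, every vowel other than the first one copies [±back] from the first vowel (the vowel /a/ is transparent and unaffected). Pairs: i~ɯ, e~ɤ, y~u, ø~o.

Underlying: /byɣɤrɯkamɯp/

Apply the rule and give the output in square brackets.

[byɣerikamip]

/ɤ/ harmonizes with /y/ ([-back]) → [e]
/ɯ/ harmonizes with /y/ ([-back]) → [i]
/ɯ/ harmonizes with /y/ ([-back]) → [i]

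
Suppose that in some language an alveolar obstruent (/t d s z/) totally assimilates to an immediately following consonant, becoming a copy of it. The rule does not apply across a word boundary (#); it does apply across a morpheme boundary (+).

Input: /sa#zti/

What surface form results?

/z/ before /t/ → [t] (total assimilation)

[sa#tti]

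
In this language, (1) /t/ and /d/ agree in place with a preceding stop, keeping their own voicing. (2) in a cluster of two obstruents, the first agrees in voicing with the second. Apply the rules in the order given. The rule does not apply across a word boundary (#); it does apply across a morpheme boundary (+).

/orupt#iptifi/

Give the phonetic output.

Rule 1: /t/ after /p/ (labial) → [p]
Rule 1: /t/ after /p/ (labial) → [p]
After rule 1: orupp#ippifi
Rule 2: no segment meets the rule's conditions; no change.

[orupp#ippifi]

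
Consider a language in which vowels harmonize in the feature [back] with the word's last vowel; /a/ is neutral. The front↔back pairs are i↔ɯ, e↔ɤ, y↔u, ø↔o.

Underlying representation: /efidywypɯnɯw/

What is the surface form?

[ɤfɯduwupɯnɯw]

/e/ harmonizes with /ɯ/ ([+back]) → [ɤ]
/i/ harmonizes with /ɯ/ ([+back]) → [ɯ]
/y/ harmonizes with /ɯ/ ([+back]) → [u]
/y/ harmonizes with /ɯ/ ([+back]) → [u]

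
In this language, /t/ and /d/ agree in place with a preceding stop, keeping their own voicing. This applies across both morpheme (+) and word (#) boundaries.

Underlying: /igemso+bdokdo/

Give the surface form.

/d/ after /b/ (labial) → [b]
/d/ after /k/ (velar) → [g]

[igemso+bbokgo]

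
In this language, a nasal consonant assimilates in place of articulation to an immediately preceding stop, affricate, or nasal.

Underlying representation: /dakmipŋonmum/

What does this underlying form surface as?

/m/ after /k/ (velar) → [ŋ]
/ŋ/ after /p/ (labial) → [m]
/m/ after /n/ (alveolar) → [n]

[dakŋipmonnum]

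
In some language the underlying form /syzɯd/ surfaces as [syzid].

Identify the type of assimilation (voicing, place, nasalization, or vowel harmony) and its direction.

vowel harmony, progressive

/ɯ/→[i].
Vowels agree with the first vowel, so the harmony is progressive.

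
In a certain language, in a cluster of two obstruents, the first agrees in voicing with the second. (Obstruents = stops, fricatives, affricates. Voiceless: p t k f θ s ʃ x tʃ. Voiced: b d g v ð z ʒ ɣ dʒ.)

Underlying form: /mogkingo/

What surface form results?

[mokkingo]

/g/ before /k/ (voiceless) → [k]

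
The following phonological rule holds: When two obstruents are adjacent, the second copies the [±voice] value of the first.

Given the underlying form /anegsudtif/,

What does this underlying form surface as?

[anegzuddif]

/s/ after /g/ (voiced) → [z]
/t/ after /d/ (voiced) → [d]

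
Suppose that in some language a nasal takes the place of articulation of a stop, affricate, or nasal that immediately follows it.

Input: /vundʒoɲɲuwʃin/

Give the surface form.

[vuɲdʒoɲɲuwʃin]

/n/ before /dʒ/ (palatal) → [ɲ]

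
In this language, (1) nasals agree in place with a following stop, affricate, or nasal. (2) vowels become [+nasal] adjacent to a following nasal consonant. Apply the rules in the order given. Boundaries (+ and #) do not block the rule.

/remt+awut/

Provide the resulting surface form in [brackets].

[rẽnt+awut]

Rule 1: /m/ before /t/ (alveolar) → [n]
After rule 1: rent+awut
Rule 2: /e/ before nasal /n/ → [ẽ]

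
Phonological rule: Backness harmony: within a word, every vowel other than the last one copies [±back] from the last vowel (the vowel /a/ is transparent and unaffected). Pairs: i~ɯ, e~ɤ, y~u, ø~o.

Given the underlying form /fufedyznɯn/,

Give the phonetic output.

[fufɤduznɯn]

/e/ harmonizes with /ɯ/ ([+back]) → [ɤ]
/y/ harmonizes with /ɯ/ ([+back]) → [u]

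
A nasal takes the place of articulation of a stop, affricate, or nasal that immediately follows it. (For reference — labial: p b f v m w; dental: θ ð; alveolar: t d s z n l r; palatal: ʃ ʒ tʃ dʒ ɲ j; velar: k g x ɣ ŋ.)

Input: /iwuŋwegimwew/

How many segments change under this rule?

0

No segment meets the rule's conditions.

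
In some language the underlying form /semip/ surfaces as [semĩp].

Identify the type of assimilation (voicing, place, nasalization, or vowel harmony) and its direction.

nasalization, progressive

/i/→[ĩ].
Each target copies a feature from the preceding segment, so the direction is progressive.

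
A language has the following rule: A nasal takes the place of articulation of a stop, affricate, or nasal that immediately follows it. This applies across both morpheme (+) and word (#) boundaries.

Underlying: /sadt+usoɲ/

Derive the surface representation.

[sadt+usoɲ]

no segment meets the rule's conditions; no change.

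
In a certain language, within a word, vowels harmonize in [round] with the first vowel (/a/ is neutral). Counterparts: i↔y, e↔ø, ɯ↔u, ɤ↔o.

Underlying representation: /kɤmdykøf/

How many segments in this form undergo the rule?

2

/y/ harmonizes with /ɤ/ ([-round]) → [i]
/ø/ harmonizes with /ɤ/ ([-round]) → [e]
2 segments change.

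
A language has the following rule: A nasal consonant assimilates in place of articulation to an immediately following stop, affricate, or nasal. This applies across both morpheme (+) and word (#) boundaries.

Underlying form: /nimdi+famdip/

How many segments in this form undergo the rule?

/m/ before /d/ (alveolar) → [n]
/m/ before /d/ (alveolar) → [n]
2 segments change.

2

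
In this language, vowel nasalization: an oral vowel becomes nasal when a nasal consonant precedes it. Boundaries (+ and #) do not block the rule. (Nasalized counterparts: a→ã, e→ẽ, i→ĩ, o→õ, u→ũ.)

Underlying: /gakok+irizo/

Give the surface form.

no segment meets the rule's conditions; no change.

[gakok+irizo]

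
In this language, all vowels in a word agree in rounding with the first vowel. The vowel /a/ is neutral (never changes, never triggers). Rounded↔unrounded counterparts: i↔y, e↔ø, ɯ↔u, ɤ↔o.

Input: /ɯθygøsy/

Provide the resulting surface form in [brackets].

/y/ harmonizes with /ɯ/ ([-round]) → [i]
/ø/ harmonizes with /ɯ/ ([-round]) → [e]
/y/ harmonizes with /ɯ/ ([-round]) → [i]

[ɯθigesi]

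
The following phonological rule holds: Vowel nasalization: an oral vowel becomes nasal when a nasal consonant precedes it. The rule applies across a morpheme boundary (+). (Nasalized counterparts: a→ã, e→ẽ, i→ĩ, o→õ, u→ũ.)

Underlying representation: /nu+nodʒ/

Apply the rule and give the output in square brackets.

/u/ after nasal /n/ → [ũ]
/o/ after nasal /n/ → [õ]

[nũ+nõdʒ]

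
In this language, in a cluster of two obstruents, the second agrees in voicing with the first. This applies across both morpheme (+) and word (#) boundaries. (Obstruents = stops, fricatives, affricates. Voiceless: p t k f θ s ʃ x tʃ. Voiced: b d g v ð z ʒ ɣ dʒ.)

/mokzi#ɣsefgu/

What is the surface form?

[moksi#ɣzefku]

/z/ after /k/ (voiceless) → [s]
/s/ after /ɣ/ (voiced) → [z]
/g/ after /f/ (voiceless) → [k]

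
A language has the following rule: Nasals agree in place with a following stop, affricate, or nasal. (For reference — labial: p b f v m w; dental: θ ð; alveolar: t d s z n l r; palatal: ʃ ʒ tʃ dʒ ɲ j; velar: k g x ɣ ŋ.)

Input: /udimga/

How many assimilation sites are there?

/m/ before /g/ (velar) → [ŋ]
1 segment changes.

1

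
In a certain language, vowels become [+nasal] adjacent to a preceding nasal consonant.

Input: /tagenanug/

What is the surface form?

/a/ after nasal /n/ → [ã]
/u/ after nasal /n/ → [ũ]

[tagenãnũg]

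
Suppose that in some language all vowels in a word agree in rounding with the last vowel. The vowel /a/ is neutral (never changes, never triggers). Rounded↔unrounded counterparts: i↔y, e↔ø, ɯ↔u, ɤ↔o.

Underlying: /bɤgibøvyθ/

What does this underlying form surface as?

[bogybøvyθ]

/ɤ/ harmonizes with /y/ ([+round]) → [o]
/i/ harmonizes with /y/ ([+round]) → [y]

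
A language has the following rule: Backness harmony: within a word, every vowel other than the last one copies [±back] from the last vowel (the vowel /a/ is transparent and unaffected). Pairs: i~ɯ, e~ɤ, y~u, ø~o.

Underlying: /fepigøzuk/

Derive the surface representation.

[fɤpɯgozuk]

/e/ harmonizes with /u/ ([+back]) → [ɤ]
/i/ harmonizes with /u/ ([+back]) → [ɯ]
/ø/ harmonizes with /u/ ([+back]) → [o]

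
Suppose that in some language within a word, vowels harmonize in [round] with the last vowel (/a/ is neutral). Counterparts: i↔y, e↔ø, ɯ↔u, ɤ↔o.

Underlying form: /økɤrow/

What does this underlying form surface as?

[økorow]

/ɤ/ harmonizes with /o/ ([+round]) → [o]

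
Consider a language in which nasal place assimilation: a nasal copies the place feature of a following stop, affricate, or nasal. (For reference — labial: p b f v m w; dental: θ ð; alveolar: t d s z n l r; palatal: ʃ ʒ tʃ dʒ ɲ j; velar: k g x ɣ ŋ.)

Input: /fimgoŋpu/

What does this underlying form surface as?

[fiŋgompu]

/m/ before /g/ (velar) → [ŋ]
/ŋ/ before /p/ (labial) → [m]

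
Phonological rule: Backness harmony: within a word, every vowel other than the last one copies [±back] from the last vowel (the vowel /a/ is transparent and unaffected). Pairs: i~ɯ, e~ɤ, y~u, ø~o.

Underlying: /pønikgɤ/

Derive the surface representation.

[ponɯkgɤ]

/ø/ harmonizes with /ɤ/ ([+back]) → [o]
/i/ harmonizes with /ɤ/ ([+back]) → [ɯ]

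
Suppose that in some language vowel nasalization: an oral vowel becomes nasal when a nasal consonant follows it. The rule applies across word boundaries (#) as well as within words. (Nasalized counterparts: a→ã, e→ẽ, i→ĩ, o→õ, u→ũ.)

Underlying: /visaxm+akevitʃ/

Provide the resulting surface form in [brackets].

no segment meets the rule's conditions; no change.

[visaxm+akevitʃ]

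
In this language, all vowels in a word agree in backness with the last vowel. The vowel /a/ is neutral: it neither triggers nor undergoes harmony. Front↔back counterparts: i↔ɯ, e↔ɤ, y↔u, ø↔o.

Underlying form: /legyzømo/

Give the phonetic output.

/e/ harmonizes with /o/ ([+back]) → [ɤ]
/y/ harmonizes with /o/ ([+back]) → [u]
/ø/ harmonizes with /o/ ([+back]) → [o]

[lɤguzomo]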